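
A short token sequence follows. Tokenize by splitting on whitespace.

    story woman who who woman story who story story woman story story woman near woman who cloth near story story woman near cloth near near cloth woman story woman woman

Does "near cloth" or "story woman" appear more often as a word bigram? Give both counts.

"story woman" (5 vs 2)

"near cloth": 2 occurrences
"story woman": 5 occurrences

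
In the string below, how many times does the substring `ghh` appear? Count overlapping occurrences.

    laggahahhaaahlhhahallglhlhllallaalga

Sliding a length-3 window over the 36 characters (34 positions):
  (no match at any position)

0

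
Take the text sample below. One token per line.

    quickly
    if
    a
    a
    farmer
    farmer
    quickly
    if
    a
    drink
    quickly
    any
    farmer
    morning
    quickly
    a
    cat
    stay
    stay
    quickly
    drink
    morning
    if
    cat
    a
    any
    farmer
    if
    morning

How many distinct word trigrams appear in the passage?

29 tokens → 27 trigram windows in total.
Repeated trigrams (each contributes count−1 duplicates):
  quickly if a: 2
1 duplicate windows → 27 − 1 = 26 distinct.

26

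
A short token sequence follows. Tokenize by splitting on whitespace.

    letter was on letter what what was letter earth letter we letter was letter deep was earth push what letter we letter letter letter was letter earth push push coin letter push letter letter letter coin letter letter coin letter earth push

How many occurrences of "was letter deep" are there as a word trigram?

Scanning the 40 overlapping trigram windows for "was letter deep":
  position 13–15: was letter deep

1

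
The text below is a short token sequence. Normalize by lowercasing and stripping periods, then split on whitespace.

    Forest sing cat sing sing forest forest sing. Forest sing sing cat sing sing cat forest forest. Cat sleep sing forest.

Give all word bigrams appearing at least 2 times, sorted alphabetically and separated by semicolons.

cat sing; forest forest; forest sing; sing cat; sing forest; sing sing

Bigram counts meeting the condition (at least 2 times):
  cat sing: 2
  forest forest: 2
  forest sing: 3
  sing cat: 3
  sing forest: 3
  sing sing: 3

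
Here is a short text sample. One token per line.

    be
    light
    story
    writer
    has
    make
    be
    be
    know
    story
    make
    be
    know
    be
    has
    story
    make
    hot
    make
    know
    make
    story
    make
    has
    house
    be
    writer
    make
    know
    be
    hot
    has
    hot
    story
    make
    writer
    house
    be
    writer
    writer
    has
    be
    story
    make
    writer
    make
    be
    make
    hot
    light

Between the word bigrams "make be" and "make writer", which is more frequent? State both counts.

"make be": 3 occurrences
"make writer": 2 occurrences

"make be" (3 vs 2)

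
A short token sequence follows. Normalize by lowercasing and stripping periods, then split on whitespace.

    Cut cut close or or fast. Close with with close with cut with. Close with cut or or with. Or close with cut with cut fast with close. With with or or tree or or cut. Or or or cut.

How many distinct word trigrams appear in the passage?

30

40 tokens → 38 trigram windows in total.
Repeated trigrams (each contributes count−1 duplicates):
  close with cut: 3
  with close with: 3
  close with with: 2
  cut or or: 2
  or or cut: 2
  with cut with: 2
8 duplicate windows → 38 − 8 = 30 distinct.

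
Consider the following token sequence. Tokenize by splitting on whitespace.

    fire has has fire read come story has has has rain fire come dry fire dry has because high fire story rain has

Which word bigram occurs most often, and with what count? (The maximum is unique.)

"has has", 3 times

Bigram frequencies (highest first):
  has has: 3
  fire has: 1
  has fire: 1
  fire read: 1
  read come: 1
  come story: 1
  … (14 more, each ≤ 1)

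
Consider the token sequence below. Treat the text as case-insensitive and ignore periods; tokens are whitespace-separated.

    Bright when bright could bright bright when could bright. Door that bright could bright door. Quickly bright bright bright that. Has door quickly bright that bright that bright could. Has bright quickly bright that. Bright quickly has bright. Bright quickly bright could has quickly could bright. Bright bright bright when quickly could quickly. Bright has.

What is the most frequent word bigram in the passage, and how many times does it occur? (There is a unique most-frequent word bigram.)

"bright bright", 7 times

Bigram frequencies (highest first):
  bright bright: 7
  quickly bright: 5
  bright could: 4
  could bright: 4
  that bright: 4
  bright that: 4
  … (17 more, each ≤ 3)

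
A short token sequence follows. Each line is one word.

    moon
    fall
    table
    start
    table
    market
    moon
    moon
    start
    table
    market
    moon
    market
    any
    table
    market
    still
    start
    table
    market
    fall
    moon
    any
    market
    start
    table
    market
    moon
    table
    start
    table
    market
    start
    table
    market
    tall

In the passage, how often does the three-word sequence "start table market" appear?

6

Scanning the 34 overlapping trigram windows for "start table market":
  position 4–6: start table market
  position 9–11: start table market
  position 18–20: start table market
  position 25–27: start table market
  position 30–32: start table market
  position 33–35: start table market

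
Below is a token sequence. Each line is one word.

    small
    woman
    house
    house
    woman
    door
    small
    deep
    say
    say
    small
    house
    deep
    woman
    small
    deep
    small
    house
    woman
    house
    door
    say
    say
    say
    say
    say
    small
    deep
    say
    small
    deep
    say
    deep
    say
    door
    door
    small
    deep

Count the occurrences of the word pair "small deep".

Scanning the 37 overlapping bigram windows for "small deep":
  position 7–8: small deep
  position 15–16: small deep
  position 27–28: small deep
  position 30–31: small deep
  position 37–38: small deep

5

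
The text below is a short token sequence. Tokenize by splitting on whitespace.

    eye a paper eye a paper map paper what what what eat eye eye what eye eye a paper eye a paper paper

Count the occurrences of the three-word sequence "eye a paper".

4

Scanning the 21 overlapping trigram windows for "eye a paper":
  position 1–3: eye a paper
  position 4–6: eye a paper
  position 17–19: eye a paper
  position 20–22: eye a paper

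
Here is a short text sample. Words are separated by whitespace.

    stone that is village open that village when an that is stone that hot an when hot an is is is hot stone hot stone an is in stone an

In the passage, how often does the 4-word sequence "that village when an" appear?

1

Scanning the 27 overlapping 4-gram windows for "that village when an":
  position 6–9: that village when an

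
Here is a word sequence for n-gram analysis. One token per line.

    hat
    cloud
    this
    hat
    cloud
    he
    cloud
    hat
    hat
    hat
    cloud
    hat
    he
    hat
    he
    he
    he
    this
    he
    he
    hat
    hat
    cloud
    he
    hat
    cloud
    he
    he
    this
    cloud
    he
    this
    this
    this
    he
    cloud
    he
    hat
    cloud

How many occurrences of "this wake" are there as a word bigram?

0

Scanning the 38 overlapping bigram windows for "this wake":
  (none found)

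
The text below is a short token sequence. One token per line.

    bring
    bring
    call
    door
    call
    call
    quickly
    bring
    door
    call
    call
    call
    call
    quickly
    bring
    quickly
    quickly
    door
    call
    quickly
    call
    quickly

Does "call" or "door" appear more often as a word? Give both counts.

"call": 9 occurrences
"door": 3 occurrences

"call" (9 vs 3)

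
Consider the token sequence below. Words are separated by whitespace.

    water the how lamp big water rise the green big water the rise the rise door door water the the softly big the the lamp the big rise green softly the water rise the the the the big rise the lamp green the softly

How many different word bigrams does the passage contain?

44 tokens → 43 bigram windows in total.
Repeated bigrams (each contributes count−1 duplicates):
  the the: 5
  rise the: 4
  water the: 3
  big rise: 2
  big water: 2
  the big: 2
  the lamp: 2
  the rise: 2
  … (2 more repeated)
16 duplicate windows → 43 − 16 = 27 distinct.

27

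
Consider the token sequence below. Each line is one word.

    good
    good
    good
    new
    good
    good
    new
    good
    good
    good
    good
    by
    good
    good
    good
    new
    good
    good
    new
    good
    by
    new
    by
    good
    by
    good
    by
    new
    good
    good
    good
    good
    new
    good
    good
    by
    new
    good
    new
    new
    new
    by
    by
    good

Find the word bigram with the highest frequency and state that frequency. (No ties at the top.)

Bigram frequencies (highest first):
  good good: 13
  new good: 7
  good new: 6
  good by: 5
  by good: 4
  by new: 3
  … (3 more, each ≤ 2)

"good good", 13 times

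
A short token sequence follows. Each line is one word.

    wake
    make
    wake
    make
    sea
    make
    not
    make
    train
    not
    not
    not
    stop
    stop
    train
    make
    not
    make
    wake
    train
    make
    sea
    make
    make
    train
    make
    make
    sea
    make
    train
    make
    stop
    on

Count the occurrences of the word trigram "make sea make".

3

Scanning the 31 overlapping trigram windows for "make sea make":
  position 4–6: make sea make
  position 21–23: make sea make
  position 27–29: make sea make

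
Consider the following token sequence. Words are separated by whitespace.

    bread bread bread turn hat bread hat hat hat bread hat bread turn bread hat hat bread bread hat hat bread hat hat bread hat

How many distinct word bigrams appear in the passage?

7

25 tokens → 24 bigram windows in total.
Repeated bigrams (each contributes count−1 duplicates):
  bread hat: 6
  hat bread: 6
  hat hat: 5
  bread bread: 3
  bread turn: 2
17 duplicate windows → 24 − 17 = 7 distinct.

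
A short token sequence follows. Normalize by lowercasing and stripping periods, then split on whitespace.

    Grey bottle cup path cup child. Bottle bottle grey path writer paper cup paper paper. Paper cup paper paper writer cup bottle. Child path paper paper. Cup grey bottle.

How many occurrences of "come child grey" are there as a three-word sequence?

0

Scanning the 27 overlapping trigram windows for "come child grey":
  (none found)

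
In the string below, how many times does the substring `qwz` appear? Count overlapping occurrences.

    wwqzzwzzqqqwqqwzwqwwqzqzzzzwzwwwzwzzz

1

Sliding a length-3 window over the 37 characters (35 positions):
  position 14–16: qwz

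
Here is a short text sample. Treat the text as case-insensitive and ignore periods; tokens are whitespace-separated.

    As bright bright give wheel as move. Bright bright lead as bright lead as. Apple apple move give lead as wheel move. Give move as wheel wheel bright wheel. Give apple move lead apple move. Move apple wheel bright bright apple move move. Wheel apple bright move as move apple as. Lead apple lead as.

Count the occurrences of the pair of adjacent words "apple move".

4

Scanning the 54 overlapping bigram windows for "apple move":
  position 16–17: apple move
  position 31–32: apple move
  position 34–35: apple move
  position 41–42: apple move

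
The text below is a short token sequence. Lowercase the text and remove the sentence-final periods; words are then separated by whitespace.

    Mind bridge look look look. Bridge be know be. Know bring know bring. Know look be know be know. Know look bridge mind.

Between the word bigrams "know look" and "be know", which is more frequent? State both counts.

"be know" (4 vs 2)

"know look": 2 occurrences
"be know": 4 occurrences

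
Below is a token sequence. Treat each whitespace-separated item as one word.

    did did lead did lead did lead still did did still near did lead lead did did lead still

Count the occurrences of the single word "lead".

6

Scanning the 19 tokens for "lead":
  position 3: lead
  position 5: lead
  position 7: lead
  position 14: lead
  position 15: lead
  position 18: lead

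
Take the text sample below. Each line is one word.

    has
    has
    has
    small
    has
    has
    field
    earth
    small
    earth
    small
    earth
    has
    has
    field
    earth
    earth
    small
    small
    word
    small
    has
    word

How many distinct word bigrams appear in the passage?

23 tokens → 22 bigram windows in total.
Repeated bigrams (each contributes count−1 duplicates):
  has has: 4
  earth small: 3
  field earth: 2
  has field: 2
  small earth: 2
  small has: 2
9 duplicate windows → 22 − 9 = 13 distinct.

13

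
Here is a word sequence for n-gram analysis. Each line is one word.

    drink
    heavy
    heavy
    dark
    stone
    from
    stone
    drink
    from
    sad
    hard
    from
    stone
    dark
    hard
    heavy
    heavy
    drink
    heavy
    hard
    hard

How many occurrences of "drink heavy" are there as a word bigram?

2

Scanning the 20 overlapping bigram windows for "drink heavy":
  position 1–2: drink heavy
  position 18–19: drink heavy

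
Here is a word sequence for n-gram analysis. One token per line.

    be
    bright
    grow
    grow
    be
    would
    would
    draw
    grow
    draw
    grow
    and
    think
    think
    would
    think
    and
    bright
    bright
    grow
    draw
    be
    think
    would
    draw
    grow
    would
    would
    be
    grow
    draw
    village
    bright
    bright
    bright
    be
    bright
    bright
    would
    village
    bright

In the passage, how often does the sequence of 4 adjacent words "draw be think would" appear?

Scanning the 38 overlapping 4-gram windows for "draw be think would":
  position 21–24: draw be think would

1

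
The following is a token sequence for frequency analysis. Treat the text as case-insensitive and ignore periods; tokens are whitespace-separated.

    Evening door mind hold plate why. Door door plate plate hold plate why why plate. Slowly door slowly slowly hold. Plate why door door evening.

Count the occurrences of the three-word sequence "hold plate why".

Scanning the 23 overlapping trigram windows for "hold plate why":
  position 4–6: hold plate why
  position 11–13: hold plate why
  position 20–22: hold plate why

3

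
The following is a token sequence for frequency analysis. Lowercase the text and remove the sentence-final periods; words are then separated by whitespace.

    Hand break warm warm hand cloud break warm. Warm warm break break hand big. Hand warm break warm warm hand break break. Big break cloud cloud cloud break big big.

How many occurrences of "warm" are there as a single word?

Scanning the 30 tokens for "warm":
  position 3: warm
  position 4: warm
  position 8: warm
  position 9: warm
  position 10: warm
  position 16: warm
  position 18: warm
  position 19: warm

8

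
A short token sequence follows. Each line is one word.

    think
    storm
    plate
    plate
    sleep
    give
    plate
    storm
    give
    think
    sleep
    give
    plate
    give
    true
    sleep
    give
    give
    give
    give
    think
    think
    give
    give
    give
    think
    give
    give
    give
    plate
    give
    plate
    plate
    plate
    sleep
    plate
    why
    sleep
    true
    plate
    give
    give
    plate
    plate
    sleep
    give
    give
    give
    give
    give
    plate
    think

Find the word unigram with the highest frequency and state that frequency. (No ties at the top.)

Unigram frequencies (highest first):
  give: 22
  plate: 13
  think: 6
  sleep: 6
  storm: 2
  true: 2
  … (1 more, each ≤ 1)

"give", 22 times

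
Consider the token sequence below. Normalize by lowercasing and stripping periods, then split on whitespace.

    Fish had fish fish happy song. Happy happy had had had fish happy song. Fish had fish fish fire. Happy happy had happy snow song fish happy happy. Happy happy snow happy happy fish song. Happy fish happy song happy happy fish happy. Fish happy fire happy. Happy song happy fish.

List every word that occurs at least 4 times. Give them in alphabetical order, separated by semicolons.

fish; had; happy; song

Unigram counts meeting the condition (at least 4 times):
  fish: 13
  had: 6
  happy: 22
  song: 6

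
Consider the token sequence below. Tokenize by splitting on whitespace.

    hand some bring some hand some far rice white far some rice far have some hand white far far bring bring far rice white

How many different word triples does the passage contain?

21

24 tokens → 22 trigram windows in total.
Repeated trigrams (each contributes count−1 duplicates):
  far rice white: 2
1 duplicate windows → 22 − 1 = 21 distinct.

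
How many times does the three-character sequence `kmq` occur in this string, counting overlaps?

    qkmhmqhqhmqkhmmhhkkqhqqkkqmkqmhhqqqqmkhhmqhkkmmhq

Sliding a length-3 window over the 49 characters (47 positions):
  (no match at any position)

0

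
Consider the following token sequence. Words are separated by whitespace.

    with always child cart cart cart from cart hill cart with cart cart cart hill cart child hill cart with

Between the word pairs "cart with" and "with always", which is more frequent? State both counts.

"cart with": 2 occurrences
"with always": 1 occurrence

"cart with" (2 vs 1)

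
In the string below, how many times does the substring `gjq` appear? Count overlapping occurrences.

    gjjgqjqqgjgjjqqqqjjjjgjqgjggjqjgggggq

Sliding a length-3 window over the 37 characters (35 positions):
  position 22–24: gjq
  position 28–30: gjq

2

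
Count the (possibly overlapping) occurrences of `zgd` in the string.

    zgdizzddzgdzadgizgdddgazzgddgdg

4

Sliding a length-3 window over the 31 characters (29 positions):
  position 1–3: zgd
  position 9–11: zgd
  position 17–19: zgd
  position 25–27: zgd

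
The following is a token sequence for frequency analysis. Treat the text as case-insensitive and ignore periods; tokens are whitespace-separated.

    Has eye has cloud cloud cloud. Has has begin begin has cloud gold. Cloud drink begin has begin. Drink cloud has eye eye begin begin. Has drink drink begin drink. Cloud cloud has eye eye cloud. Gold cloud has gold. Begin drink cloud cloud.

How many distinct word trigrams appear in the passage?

34

44 tokens → 42 trigram windows in total.
Repeated trigrams (each contributes count−1 duplicates):
  begin drink cloud: 3
  begin begin has: 2
  cloud cloud has: 2
  cloud gold cloud: 2
  cloud has eye: 2
  drink cloud cloud: 2
  has eye eye: 2
8 duplicate windows → 42 − 8 = 34 distinct.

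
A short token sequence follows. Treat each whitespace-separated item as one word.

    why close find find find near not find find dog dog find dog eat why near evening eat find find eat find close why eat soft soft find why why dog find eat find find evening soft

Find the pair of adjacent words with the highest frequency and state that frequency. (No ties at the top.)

"find find", 5 times

Bigram frequencies (highest first):
  find find: 5
  eat find: 3
  find dog: 2
  dog find: 2
  find eat: 2
  why close: 1
  … (21 more, each ≤ 1)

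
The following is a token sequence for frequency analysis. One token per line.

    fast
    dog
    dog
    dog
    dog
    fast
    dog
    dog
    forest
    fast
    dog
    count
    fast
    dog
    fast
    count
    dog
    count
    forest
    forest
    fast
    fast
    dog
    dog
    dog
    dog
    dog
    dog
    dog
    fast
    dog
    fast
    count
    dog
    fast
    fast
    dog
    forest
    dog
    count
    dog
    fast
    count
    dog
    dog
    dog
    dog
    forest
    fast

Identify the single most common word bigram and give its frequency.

Bigram frequencies (highest first):
  dog dog: 13
  fast dog: 7
  dog fast: 6
  count dog: 4
  dog forest: 3
  forest fast: 3
  … (7 more, each ≤ 3)

"dog dog", 13 times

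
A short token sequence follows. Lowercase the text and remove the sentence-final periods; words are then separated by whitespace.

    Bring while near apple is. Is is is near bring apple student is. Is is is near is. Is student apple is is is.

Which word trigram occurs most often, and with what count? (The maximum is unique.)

Trigram frequencies (highest first):
  is is is: 5
  apple is is: 2
  is is near: 2
  bring while near: 1
  while near apple: 1
  near apple is: 1
  … (10 more, each ≤ 1)

"is is is", 5 times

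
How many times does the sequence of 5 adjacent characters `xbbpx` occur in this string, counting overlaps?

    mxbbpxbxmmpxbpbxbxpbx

Sliding a length-5 window over the 21 characters (17 positions):
  position 2–6: xbbpx

1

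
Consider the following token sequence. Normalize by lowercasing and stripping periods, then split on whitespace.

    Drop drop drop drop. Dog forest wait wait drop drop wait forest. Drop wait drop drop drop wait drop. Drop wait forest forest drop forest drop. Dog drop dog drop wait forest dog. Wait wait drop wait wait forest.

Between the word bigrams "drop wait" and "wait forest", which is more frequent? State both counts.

"drop wait": 6 occurrences
"wait forest": 4 occurrences

"drop wait" (6 vs 4)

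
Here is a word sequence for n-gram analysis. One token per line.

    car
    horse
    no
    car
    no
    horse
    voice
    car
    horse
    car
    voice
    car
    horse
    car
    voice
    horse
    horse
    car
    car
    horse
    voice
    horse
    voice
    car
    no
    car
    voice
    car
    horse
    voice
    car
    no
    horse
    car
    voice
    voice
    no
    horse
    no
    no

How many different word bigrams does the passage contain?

15

40 tokens → 39 bigram windows in total.
Repeated bigrams (each contributes count−1 duplicates):
  car horse: 5
  voice car: 5
  car voice: 4
  horse car: 4
  horse voice: 4
  car no: 3
  no horse: 3
  horse no: 2
  … (2 more repeated)
24 duplicate windows → 39 − 24 = 15 distinct.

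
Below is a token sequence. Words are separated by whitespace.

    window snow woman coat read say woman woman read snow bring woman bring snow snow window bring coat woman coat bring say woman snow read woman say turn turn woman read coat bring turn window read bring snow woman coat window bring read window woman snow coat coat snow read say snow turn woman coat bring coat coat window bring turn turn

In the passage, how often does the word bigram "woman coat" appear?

Scanning the 61 overlapping bigram windows for "woman coat":
  position 3–4: woman coat
  position 19–20: woman coat
  position 39–40: woman coat
  position 54–55: woman coat

4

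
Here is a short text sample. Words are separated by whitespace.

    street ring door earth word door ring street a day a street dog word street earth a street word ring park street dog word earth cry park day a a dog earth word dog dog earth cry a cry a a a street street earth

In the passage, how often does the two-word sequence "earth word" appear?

Scanning the 44 overlapping bigram windows for "earth word":
  position 4–5: earth word
  position 32–33: earth word

2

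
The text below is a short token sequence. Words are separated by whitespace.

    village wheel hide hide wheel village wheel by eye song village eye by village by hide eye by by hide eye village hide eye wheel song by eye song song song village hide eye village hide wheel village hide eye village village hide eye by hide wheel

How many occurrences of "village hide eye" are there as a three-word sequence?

4

Scanning the 45 overlapping trigram windows for "village hide eye":
  position 22–24: village hide eye
  position 32–34: village hide eye
  position 38–40: village hide eye
  position 42–44: village hide eye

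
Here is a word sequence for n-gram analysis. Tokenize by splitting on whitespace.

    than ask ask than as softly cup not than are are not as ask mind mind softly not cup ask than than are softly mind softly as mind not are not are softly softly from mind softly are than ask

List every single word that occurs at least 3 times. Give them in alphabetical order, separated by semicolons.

are; as; ask; mind; not; softly; than

Unigram counts meeting the condition (at least 3 times):
  are: 6
  as: 3
  ask: 5
  mind: 5
  not: 5
  softly: 7
  than: 6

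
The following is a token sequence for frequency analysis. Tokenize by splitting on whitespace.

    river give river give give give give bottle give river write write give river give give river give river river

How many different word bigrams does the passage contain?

20 tokens → 19 bigram windows in total.
Repeated bigrams (each contributes count−1 duplicates):
  give river: 5
  give give: 4
  river give: 4
10 duplicate windows → 19 − 10 = 9 distinct.

9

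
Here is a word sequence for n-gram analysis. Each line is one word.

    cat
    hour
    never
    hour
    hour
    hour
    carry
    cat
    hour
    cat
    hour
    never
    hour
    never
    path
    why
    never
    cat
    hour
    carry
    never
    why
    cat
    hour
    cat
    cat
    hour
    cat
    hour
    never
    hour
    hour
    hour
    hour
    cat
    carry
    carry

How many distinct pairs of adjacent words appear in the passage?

17

37 tokens → 36 bigram windows in total.
Repeated bigrams (each contributes count−1 duplicates):
  cat hour: 7
  hour hour: 5
  hour cat: 4
  hour never: 4
  never hour: 3
  hour carry: 2
19 duplicate windows → 36 − 19 = 17 distinct.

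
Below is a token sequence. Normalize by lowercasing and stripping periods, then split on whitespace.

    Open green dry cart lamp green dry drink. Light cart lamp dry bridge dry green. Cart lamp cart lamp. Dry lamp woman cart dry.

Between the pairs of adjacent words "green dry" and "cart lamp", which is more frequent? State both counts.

"cart lamp" (4 vs 2)

"green dry": 2 occurrences
"cart lamp": 4 occurrences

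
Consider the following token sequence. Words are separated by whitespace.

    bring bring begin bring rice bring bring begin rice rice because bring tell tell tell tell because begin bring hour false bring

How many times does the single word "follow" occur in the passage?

Scanning the 22 tokens for "follow":
  (none found)

0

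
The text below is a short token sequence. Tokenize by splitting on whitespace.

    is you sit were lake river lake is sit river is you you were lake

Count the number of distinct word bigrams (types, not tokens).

12

15 tokens → 14 bigram windows in total.
Repeated bigrams (each contributes count−1 duplicates):
  is you: 2
  were lake: 2
2 duplicate windows → 14 − 2 = 12 distinct.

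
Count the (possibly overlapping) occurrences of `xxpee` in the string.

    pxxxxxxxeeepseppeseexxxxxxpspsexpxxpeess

1

Sliding a length-5 window over the 40 characters (36 positions):
  position 34–38: xxpee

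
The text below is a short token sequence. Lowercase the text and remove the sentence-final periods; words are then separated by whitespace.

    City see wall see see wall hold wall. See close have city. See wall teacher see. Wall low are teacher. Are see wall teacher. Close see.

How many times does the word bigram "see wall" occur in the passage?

5

Scanning the 25 overlapping bigram windows for "see wall":
  position 2–3: see wall
  position 5–6: see wall
  position 13–14: see wall
  position 16–17: see wall
  position 22–23: see wall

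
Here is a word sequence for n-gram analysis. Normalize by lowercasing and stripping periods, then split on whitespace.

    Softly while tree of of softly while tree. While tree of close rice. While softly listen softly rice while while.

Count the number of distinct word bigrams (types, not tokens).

20 tokens → 19 bigram windows in total.
Repeated bigrams (each contributes count−1 duplicates):
  while tree: 3
  rice while: 2
  softly while: 2
  tree of: 2
5 duplicate windows → 19 − 5 = 14 distinct.

14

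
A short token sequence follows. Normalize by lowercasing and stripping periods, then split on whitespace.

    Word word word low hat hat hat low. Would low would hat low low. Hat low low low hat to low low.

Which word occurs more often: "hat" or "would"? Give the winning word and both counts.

"hat" (6 vs 2)

"hat": 6 occurrences
"would": 2 occurrences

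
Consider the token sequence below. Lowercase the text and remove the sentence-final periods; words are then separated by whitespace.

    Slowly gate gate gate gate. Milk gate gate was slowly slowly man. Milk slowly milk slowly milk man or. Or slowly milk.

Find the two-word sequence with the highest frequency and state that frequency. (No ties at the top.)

"gate gate", 4 times

Bigram frequencies (highest first):
  gate gate: 4
  slowly milk: 3
  milk slowly: 2
  slowly gate: 1
  gate milk: 1
  milk gate: 1
  … (9 more, each ≤ 1)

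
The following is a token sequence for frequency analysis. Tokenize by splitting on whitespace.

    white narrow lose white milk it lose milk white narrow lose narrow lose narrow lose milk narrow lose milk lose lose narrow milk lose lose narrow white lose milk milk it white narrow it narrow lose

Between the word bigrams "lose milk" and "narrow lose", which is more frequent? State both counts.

"lose milk": 4 occurrences
"narrow lose": 6 occurrences

"narrow lose" (6 vs 4)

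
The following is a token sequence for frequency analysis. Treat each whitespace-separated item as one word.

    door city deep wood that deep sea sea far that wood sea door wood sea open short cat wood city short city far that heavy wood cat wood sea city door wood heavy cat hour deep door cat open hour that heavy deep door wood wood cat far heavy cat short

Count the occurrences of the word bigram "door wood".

3

Scanning the 50 overlapping bigram windows for "door wood":
  position 13–14: door wood
  position 31–32: door wood
  position 44–45: door wood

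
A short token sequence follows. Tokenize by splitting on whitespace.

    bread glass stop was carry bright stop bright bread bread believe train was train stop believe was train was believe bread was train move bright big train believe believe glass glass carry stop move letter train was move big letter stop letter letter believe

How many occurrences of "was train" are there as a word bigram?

3

Scanning the 43 overlapping bigram windows for "was train":
  position 13–14: was train
  position 17–18: was train
  position 22–23: was train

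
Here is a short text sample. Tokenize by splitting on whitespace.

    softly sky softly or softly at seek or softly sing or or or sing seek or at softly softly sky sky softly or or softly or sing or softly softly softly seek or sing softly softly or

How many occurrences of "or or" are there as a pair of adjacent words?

Scanning the 36 overlapping bigram windows for "or or":
  position 11–12: or or
  position 12–13: or or
  position 23–24: or or

3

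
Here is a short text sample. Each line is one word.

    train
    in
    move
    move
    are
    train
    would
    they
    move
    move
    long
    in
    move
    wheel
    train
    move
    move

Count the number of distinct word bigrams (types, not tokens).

13

17 tokens → 16 bigram windows in total.
Repeated bigrams (each contributes count−1 duplicates):
  move move: 3
  in move: 2
3 duplicate windows → 16 − 3 = 13 distinct.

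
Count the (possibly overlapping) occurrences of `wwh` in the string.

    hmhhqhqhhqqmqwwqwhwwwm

Sliding a length-3 window over the 22 characters (20 positions):
  (no match at any position)

0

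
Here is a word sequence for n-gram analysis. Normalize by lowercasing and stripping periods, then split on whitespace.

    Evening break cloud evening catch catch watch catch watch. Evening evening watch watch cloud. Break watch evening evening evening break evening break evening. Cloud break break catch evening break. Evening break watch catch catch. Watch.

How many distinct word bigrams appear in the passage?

19

35 tokens → 34 bigram windows in total.
Repeated bigrams (each contributes count−1 duplicates):
  evening break: 5
  break evening: 3
  catch watch: 3
  evening evening: 3
  break watch: 2
  catch catch: 2
  cloud break: 2
  watch catch: 2
  … (1 more repeated)
15 duplicate windows → 34 − 15 = 19 distinct.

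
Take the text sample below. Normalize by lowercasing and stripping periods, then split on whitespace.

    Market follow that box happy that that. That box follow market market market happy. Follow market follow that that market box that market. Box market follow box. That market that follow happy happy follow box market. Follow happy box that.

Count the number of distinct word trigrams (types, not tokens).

40 tokens → 38 trigram windows in total.
Repeated trigrams (each contributes count−1 duplicates):
  box market follow: 2
  box that market: 2
  market follow that: 2
  that market box: 2
4 duplicate windows → 38 − 4 = 34 distinct.

34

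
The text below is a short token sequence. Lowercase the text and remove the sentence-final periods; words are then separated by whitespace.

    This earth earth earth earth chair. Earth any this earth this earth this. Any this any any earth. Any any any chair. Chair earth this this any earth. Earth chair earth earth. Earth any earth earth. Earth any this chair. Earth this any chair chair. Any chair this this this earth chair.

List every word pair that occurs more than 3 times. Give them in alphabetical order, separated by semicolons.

chair earth; earth any; earth earth; earth this; this any; this earth

Bigram counts meeting the condition (more than 3 times):
  chair earth: 4
  earth any: 4
  earth earth: 8
  earth this: 4
  this any: 4
  this earth: 4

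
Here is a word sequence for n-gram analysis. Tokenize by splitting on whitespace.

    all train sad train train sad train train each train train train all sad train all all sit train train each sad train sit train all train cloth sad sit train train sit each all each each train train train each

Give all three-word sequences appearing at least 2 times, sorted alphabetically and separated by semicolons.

each train train; sad train train; sit train train; train sad train; train train each; train train train

Trigram counts meeting the condition (at least 2 times):
  each train train: 2
  sad train train: 2
  sit train train: 2
  train sad train: 2
  train train each: 3
  train train train: 2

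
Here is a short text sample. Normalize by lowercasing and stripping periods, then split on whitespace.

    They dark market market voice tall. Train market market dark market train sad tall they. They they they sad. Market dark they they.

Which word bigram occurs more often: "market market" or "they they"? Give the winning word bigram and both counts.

"market market": 2 occurrences
"they they": 4 occurrences

"they they" (4 vs 2)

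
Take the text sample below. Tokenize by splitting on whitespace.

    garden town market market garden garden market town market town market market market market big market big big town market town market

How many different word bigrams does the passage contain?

22 tokens → 21 bigram windows in total.
Repeated bigrams (each contributes count−1 duplicates):
  town market: 5
  market market: 4
  market town: 3
  market big: 2
10 duplicate windows → 21 − 10 = 11 distinct.

11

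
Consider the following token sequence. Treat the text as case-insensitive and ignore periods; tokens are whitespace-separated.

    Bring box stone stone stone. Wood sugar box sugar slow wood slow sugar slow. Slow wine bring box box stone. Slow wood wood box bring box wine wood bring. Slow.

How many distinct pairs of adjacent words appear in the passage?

23

30 tokens → 29 bigram windows in total.
Repeated bigrams (each contributes count−1 duplicates):
  bring box: 3
  box stone: 2
  slow wood: 2
  stone stone: 2
  sugar slow: 2
6 duplicate windows → 29 − 6 = 23 distinct.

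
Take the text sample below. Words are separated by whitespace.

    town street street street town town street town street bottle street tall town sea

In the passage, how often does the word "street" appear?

6

Scanning the 14 tokens for "street":
  position 2: street
  position 3: street
  position 4: street
  position 7: street
  position 9: street
  position 11: street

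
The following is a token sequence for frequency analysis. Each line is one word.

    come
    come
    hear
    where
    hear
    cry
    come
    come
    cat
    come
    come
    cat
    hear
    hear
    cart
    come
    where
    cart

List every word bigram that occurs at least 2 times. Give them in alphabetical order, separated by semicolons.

come cat; come come

Bigram counts meeting the condition (at least 2 times):
  come cat: 2
  come come: 3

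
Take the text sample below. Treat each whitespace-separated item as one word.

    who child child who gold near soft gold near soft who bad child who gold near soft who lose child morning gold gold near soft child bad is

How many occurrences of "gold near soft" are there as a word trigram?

Scanning the 26 overlapping trigram windows for "gold near soft":
  position 5–7: gold near soft
  position 8–10: gold near soft
  position 15–17: gold near soft
  position 23–25: gold near soft

4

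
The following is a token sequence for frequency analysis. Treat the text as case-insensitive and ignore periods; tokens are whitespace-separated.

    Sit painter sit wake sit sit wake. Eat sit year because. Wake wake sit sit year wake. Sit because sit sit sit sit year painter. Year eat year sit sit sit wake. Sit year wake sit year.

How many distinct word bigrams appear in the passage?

37 tokens → 36 bigram windows in total.
Repeated bigrams (each contributes count−1 duplicates):
  sit sit: 7
  sit year: 5
  wake sit: 5
  sit wake: 3
  year wake: 2
17 duplicate windows → 36 − 17 = 19 distinct.

19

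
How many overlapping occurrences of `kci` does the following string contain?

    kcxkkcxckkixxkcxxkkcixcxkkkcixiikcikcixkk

4

Sliding a length-3 window over the 41 characters (39 positions):
  position 19–21: kci
  position 27–29: kci
  position 33–35: kci
  position 36–38: kci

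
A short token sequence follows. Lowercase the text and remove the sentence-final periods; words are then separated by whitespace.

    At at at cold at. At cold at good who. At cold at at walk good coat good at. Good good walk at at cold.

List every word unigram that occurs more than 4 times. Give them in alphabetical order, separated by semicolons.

Unigram counts meeting the condition (more than 4 times):
  at: 12
  good: 5

at; good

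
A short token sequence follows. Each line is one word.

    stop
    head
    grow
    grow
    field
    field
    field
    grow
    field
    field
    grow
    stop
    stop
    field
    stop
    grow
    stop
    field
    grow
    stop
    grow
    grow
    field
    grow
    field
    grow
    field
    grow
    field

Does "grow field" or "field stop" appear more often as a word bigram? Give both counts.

"grow field" (6 vs 1)

"grow field": 6 occurrences
"field stop": 1 occurrence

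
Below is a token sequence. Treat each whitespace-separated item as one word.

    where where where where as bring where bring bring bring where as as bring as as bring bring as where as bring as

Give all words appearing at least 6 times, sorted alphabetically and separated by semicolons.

as; bring; where

Unigram counts meeting the condition (at least 6 times):
  as: 8
  bring: 8
  where: 7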